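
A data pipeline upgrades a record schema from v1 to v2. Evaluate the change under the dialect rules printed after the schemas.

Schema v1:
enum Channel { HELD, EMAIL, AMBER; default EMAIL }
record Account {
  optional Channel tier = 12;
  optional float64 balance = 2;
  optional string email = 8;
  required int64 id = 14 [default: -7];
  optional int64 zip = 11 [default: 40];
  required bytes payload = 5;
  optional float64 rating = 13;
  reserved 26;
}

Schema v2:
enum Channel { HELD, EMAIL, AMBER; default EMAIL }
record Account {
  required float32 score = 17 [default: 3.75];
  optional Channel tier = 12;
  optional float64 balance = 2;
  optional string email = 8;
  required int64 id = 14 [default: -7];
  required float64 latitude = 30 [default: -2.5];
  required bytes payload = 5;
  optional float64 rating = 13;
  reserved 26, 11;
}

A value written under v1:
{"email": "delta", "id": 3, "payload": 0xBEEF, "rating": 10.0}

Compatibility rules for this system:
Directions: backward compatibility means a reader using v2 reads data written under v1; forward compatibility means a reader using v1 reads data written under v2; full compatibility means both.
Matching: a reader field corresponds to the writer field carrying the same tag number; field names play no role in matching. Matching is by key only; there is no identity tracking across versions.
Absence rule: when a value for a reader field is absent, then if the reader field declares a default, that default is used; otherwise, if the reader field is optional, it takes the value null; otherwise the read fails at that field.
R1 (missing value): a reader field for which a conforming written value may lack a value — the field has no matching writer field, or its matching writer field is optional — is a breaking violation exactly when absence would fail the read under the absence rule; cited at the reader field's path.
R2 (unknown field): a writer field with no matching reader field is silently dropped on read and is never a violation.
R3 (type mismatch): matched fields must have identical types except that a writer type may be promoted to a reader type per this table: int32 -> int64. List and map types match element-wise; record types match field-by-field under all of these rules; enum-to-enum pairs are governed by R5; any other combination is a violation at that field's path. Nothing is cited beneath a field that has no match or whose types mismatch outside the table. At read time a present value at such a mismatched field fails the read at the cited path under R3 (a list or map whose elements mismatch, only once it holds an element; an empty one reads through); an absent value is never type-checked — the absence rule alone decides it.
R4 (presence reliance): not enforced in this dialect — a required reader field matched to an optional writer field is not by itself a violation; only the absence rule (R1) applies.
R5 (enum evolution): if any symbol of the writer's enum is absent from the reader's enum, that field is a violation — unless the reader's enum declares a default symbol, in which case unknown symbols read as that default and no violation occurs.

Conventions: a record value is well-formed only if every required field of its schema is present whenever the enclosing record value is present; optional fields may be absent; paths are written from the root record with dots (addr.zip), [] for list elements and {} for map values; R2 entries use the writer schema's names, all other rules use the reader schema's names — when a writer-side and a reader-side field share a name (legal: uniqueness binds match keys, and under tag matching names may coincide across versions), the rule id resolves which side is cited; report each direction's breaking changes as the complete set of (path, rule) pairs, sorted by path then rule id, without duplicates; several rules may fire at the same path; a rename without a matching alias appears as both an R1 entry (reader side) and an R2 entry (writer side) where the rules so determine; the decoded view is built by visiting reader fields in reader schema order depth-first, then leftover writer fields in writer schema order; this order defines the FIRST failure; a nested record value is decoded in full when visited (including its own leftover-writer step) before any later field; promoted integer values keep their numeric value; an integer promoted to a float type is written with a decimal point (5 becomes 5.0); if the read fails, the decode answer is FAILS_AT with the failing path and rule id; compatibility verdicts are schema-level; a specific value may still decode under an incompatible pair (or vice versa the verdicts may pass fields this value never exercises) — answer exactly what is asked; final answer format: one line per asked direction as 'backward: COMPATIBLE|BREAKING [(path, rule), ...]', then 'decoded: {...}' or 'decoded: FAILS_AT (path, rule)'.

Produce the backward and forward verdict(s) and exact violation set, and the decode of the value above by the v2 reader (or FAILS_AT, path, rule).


backward: COMPATIBLE []; forward: COMPATIBLE []; decoded: {"score": 3.75, "tier": null, "balance": null, "email": "delta", "id": 3, "latitude": -2.5, "payload": 0xBEEF, "rating": 10.0}

in Account below, arrows point writer -> reader
backward on Account — v2 reading data written by v1:
  score: no writer match
  Channel -> Channel, writer optional: tier aligns to tier
  float64 -> float64, writer optional: balance aligns to balance
  string -> string, writer optional: email aligns to email
  int64 -> int64, writer required: id aligns to id
  latitude: no writer match
  bytes -> bytes, writer required: payload aligns to payload
  float64 -> float64, writer optional: rating aligns to rating
  leftover writer field: zip
  => no violations; backward on Account: COMPATIBLE
forward on Account — v1 reading data written by v2:
  Channel -> Channel, writer optional: tier aligns to tier
  float64 -> float64, writer optional: balance aligns to balance
  string -> string, writer optional: email aligns to email
  int64 -> int64, writer required: id aligns to id
  zip: no writer match
  bytes -> bytes, writer required: payload aligns to payload
  float64 -> float64, writer optional: rating aligns to rating
  leftover writer field: score
  leftover writer field: latitude
  => no violations; forward on Account: COMPATIBLE
decoding the Account value with the v2 reader:
  score := 3.75 (absent -> default)
  tier := null (absent, optional -> null)
  balance := null (absent, optional -> null)
  email := "delta"
  id := 3
  latitude := -2.5 (absent -> default)
  payload := 0xBEEF
  rating := 10.0
  => decoded: {"score": 3.75, "tier": null, "balance": null, "email": "delta", "id": 3, "latitude": -2.5, "payload": 0xBEEF, "rating": 10.0}


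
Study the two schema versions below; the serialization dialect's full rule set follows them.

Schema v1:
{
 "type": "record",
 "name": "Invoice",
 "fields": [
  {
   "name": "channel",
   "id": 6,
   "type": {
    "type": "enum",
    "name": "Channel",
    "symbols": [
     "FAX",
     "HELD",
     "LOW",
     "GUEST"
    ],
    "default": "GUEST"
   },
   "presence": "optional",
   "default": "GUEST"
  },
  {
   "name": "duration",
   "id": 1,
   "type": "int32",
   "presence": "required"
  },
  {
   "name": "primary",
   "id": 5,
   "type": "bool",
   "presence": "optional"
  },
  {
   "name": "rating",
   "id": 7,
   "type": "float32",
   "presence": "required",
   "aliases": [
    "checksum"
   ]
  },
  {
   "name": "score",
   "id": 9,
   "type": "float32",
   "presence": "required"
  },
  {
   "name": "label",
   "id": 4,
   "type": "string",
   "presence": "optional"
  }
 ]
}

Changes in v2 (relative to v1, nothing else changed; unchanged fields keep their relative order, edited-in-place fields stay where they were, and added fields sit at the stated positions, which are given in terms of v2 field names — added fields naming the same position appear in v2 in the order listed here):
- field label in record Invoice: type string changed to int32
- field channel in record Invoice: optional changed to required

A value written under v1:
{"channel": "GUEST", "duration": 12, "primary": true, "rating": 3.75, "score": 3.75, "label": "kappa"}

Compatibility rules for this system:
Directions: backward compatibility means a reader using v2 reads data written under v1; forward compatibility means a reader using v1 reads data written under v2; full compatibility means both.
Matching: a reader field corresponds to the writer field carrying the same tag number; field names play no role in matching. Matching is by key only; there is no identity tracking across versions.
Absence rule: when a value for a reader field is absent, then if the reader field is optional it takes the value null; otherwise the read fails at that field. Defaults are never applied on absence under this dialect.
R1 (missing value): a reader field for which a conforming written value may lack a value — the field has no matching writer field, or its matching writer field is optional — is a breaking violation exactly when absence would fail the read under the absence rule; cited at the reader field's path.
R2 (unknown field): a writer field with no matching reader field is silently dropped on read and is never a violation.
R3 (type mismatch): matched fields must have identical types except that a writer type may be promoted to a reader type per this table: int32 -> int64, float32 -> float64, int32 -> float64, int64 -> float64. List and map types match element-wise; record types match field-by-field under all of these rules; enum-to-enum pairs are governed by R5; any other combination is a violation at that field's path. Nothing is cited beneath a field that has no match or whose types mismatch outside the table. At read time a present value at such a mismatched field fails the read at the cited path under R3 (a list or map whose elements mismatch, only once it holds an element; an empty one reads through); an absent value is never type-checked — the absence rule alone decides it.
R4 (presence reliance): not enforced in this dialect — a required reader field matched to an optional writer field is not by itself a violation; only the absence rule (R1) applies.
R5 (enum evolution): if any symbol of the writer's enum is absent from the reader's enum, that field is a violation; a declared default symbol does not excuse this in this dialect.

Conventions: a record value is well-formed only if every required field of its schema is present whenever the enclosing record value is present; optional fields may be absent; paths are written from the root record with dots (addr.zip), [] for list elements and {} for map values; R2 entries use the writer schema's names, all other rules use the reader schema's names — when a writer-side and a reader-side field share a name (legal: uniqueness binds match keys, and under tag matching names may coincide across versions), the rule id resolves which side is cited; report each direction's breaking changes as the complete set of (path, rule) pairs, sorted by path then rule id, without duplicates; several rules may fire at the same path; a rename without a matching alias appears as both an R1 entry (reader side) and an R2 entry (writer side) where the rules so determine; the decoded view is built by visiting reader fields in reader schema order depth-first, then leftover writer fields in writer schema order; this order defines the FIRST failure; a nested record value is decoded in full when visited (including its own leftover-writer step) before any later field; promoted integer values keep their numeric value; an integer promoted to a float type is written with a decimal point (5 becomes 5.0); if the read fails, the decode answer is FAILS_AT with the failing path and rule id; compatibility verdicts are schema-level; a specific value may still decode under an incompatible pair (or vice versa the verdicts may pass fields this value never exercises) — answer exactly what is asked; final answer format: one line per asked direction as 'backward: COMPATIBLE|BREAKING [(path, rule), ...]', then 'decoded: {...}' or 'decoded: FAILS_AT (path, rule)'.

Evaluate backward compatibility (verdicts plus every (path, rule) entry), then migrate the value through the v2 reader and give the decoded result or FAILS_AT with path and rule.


backward: BREAKING [(channel, R1), (label, R3)]; decoded: FAILS_AT (label, R3)

the writer's type comes first in each Invoice pair
backward for Invoice (reader v2, writer v1):
  channel <- channel (Channel -> Channel, writer optional)
  duration <- duration (int32 -> int32, writer required)
  primary <- primary (bool -> bool, writer optional)
  rating <- rating (float32 -> float32, writer required)
  score <- score (float32 -> float32, writer required)
  label <- label (string -> int32, writer optional)
  R1 fires at channel
  R3 fires at label
  => backward verdict for Invoice: BREAKING, 2 violation(s)
decode walk for Invoice under reader schema v2:
  channel := "GUEST"
  duration := 12
  primary := true
  rating := 3.75
  score := 3.75
  read fails at label under R3
  => FAILS_AT (label, R3)


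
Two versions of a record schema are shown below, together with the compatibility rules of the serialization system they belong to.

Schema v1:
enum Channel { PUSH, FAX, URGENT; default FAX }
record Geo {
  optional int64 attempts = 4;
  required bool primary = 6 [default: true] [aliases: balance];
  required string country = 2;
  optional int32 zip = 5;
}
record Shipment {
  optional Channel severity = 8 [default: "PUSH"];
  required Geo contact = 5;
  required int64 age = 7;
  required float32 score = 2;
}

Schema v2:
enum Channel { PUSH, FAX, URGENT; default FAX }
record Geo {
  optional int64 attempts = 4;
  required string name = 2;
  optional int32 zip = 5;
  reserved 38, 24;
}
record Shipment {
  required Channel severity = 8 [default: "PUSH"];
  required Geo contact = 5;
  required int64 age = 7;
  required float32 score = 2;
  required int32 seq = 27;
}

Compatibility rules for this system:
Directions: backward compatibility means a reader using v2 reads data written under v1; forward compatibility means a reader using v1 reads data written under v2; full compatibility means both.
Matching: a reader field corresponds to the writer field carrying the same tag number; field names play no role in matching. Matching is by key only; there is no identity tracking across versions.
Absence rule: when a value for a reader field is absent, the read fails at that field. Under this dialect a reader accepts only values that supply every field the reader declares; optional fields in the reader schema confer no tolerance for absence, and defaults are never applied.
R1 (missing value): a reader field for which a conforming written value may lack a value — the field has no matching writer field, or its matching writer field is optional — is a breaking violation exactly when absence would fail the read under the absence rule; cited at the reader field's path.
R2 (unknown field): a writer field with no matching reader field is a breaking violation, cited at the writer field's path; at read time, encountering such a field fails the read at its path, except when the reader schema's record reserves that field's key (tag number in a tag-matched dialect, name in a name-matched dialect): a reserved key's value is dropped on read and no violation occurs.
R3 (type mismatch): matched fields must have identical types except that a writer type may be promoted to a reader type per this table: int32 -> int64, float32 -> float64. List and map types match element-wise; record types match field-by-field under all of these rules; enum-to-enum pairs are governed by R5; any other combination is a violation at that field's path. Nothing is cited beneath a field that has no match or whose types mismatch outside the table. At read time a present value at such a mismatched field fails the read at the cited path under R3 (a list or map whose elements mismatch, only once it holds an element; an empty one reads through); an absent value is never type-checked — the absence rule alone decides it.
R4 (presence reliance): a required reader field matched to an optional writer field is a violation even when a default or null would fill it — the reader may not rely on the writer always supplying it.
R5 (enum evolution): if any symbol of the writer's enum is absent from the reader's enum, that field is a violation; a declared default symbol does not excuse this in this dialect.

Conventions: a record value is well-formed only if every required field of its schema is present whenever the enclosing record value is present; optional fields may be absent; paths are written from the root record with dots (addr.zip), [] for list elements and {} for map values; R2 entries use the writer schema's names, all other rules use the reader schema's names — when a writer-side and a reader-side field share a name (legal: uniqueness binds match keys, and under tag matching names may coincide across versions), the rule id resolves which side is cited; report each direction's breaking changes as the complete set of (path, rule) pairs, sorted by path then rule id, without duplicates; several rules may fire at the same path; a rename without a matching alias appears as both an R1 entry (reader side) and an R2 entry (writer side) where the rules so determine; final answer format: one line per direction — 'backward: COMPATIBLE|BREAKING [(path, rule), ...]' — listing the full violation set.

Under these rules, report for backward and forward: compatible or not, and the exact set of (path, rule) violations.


in Shipment below, arrows point writer -> reader
checking backward for Shipment: reader v2 against writer v1:
  severity <- severity (Channel -> Channel, writer optional)
  contact <- contact (Geo -> Geo, writer required)
  age <- age (int64 -> int64, writer required)
  score <- score (float32 -> float32, writer required)
  seq has no writer counterpart
  contact.attempts <- contact.attempts (int64 -> int64, writer optional)
  contact.name <- contact.country (string -> string, writer required)
  contact.zip <- contact.zip (int32 -> int32, writer optional)
  leftover writer field: contact.primary
  violation R1 at contact.attempts
  violation R2 at contact.primary
  violation R1 at contact.zip
  violation R1 at seq
  violation R1 at severity
  violation R4 at severity
  => backward verdict for Shipment: BREAKING, 6 violation(s)
checking forward for Shipment: reader v1 against writer v2:
  severity <- severity (Channel -> Channel, writer required)
  contact <- contact (Geo -> Geo, writer required)
  age <- age (int64 -> int64, writer required)
  score <- score (float32 -> float32, writer required)
  leftover writer field: seq
  contact.attempts <- contact.attempts (int64 -> int64, writer optional)
  contact.primary has no writer counterpart
  contact.country <- contact.name (string -> string, writer required)
  contact.zip <- contact.zip (int32 -> int32, writer optional)
  violation R1 at contact.attempts
  violation R1 at contact.primary
  violation R1 at contact.zip
  violation R2 at seq
  => forward verdict for Shipment: BREAKING, 4 violation(s)

backward: BREAKING [(contact.attempts, R1), (contact.primary, R2), (contact.zip, R1), (seq, R1), (severity, R1), (severity, R4)]; forward: BREAKING [(contact.attempts, R1), (contact.primary, R1), (contact.zip, R1), (seq, R2)]


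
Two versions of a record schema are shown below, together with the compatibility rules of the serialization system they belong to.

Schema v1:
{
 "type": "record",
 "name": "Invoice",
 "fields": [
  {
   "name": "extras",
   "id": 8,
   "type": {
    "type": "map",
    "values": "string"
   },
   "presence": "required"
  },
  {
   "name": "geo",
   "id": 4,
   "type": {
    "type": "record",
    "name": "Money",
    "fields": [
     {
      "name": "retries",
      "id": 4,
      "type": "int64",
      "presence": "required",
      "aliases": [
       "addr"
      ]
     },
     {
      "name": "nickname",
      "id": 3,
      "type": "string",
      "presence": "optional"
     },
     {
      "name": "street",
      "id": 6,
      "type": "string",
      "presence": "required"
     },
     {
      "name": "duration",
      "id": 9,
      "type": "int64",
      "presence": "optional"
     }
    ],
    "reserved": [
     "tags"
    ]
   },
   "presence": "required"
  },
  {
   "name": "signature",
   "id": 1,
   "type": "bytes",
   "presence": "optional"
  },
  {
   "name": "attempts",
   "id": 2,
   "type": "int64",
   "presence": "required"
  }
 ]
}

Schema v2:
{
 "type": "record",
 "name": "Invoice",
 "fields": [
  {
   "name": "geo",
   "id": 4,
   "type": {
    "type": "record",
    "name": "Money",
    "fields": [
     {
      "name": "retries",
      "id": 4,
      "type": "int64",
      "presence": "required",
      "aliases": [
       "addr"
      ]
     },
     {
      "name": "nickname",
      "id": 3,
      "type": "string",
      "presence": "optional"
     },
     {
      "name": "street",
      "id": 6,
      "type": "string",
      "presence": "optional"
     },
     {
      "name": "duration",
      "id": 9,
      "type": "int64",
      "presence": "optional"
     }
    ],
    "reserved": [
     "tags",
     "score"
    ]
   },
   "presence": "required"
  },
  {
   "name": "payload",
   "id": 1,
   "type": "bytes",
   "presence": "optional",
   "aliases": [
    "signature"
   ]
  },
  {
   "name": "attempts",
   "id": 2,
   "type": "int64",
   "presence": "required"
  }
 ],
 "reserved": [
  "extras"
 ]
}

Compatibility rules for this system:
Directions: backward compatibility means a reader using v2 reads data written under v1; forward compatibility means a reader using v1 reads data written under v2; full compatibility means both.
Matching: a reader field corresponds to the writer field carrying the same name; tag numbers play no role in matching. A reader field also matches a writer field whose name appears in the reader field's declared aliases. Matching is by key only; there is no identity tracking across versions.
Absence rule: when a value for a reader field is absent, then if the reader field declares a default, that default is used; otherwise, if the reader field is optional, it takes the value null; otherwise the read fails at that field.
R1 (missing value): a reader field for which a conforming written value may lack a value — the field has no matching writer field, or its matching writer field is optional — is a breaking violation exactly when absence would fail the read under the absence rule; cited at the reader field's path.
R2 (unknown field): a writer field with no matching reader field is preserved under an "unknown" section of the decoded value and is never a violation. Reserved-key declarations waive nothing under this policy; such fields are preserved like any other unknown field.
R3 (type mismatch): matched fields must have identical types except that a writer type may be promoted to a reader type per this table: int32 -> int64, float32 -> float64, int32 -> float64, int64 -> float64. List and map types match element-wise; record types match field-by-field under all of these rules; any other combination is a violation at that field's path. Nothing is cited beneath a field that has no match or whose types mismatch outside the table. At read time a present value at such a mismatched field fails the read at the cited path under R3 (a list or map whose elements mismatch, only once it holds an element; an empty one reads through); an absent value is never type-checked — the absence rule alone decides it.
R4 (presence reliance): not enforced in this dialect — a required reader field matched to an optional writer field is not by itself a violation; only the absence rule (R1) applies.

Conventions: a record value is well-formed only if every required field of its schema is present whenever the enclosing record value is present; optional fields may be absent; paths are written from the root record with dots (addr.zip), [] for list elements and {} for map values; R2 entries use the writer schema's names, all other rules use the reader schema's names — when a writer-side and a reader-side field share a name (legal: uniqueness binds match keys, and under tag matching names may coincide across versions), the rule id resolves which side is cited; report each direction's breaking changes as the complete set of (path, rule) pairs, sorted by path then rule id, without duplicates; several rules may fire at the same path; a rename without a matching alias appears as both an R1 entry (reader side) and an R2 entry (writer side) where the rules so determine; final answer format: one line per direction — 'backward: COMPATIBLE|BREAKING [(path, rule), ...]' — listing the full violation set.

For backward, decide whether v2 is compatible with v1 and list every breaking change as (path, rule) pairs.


backward: COMPATIBLE []

each type pair in Invoice: writer, then reader
checking backward for Invoice: reader v2 against writer v1:
  geo <- geo (Money -> Money, writer required)
  payload <- signature (bytes -> bytes, writer optional)
  attempts <- attempts (int64 -> int64, writer required)
  writer extras: unknown to reader
  geo.retries <- geo.retries (int64 -> int64, writer required)
  geo.nickname <- geo.nickname (string -> string, writer optional)
  geo.street <- geo.street (string -> string, writer required)
  geo.duration <- geo.duration (int64 -> int64, writer optional)
  => backward verdict for Invoice: COMPATIBLE, no violations
the rest of the Invoice diff is inert for this question:
  removed field extras from record Invoice (its key "extras" joins the reserved list) -> fires only in the forward direction of Invoice, which is not asked here
  renamed field signature to payload in record Invoice (alias signature declared on the renamed field) -> no rule fires on it in Invoice's dialect; the asked verdict holds
  field street in record Money: required changed to optional -> fires only in the forward direction of Invoice, which is not asked here


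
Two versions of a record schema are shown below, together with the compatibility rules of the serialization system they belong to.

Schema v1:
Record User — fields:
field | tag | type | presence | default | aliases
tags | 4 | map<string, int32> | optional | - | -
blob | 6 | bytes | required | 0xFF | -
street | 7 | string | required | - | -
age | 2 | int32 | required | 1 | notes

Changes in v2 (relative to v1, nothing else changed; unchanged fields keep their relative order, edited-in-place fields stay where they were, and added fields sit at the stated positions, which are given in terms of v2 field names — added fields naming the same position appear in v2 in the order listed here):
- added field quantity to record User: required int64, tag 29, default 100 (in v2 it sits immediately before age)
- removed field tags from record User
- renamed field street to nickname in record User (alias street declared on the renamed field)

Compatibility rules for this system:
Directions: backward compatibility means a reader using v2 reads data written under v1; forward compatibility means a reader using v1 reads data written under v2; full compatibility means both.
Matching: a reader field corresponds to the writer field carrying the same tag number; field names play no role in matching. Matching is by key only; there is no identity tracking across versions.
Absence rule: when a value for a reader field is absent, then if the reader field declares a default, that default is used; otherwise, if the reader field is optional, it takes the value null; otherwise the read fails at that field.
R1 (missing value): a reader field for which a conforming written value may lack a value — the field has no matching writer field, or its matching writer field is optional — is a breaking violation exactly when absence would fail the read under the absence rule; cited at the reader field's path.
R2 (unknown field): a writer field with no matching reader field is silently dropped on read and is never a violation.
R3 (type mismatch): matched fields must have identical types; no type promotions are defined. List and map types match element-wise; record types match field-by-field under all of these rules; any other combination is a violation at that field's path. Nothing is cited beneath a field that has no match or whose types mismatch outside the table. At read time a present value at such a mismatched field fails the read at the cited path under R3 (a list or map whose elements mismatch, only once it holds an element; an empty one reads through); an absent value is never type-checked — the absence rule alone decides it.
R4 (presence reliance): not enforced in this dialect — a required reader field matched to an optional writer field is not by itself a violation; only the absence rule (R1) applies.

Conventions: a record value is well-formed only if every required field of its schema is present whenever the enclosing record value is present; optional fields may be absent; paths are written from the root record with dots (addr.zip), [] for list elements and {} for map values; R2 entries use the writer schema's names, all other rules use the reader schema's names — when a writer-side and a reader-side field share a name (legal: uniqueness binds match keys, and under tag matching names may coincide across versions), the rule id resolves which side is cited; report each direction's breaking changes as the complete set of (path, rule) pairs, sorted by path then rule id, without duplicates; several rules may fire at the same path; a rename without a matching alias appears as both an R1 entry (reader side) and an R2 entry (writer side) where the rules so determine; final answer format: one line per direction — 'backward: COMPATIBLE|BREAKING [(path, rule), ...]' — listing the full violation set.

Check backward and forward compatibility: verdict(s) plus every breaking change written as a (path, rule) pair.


in User below, arrows point writer -> reader
backward analysis of User with v2 as reader and v1 as writer:
  blob <- blob (bytes -> bytes, writer required)
  nickname <- street (string -> string, writer required)
  no writer field matches reader quantity
  age <- age (int32 -> int32, writer required)
  writer field tags has no reader counterpart
  => backward: COMPATIBLE
forward analysis of User with v1 as reader and v2 as writer:
  no writer field matches reader tags
  blob <- blob (bytes -> bytes, writer required)
  street <- nickname (string -> string, writer required)
  age <- age (int32 -> int32, writer required)
  writer field quantity has no reader counterpart
  => forward: COMPATIBLE

backward: COMPATIBLE []; forward: COMPATIBLE []


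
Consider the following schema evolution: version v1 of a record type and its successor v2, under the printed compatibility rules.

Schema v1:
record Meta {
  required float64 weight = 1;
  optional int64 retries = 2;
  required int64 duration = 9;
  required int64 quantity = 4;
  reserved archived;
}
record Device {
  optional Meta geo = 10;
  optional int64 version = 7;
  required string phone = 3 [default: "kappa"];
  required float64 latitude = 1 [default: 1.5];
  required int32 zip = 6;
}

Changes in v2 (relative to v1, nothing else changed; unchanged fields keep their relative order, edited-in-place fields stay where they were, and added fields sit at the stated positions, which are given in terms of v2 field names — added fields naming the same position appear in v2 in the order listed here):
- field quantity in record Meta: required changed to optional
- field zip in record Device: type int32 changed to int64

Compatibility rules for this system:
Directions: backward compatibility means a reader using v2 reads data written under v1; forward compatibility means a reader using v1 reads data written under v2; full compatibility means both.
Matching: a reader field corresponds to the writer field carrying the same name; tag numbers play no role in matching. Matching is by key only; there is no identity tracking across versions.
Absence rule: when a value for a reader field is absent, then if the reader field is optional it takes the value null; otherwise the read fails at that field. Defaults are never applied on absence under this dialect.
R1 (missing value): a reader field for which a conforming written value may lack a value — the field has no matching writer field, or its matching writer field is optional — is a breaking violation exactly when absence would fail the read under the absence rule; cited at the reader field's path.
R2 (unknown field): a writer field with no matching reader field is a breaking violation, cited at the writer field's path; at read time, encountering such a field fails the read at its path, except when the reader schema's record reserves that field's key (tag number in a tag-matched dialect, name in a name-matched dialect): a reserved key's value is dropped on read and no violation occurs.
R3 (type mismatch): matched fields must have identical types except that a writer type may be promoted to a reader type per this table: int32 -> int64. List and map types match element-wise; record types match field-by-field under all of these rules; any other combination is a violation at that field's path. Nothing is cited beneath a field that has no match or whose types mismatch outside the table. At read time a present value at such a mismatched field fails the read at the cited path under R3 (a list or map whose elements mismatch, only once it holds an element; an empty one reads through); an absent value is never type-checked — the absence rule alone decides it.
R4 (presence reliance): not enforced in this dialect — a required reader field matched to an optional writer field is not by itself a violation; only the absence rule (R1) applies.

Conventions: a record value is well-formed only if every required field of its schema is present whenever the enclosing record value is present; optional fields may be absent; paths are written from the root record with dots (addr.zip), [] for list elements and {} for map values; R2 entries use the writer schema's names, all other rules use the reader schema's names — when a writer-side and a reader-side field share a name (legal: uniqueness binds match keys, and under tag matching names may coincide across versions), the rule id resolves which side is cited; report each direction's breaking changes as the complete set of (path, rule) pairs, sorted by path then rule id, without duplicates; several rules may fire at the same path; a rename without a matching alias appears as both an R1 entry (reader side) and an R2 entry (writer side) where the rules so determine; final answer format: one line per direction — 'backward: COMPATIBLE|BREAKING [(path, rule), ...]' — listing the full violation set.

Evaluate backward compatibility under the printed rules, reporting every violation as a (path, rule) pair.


backward: COMPATIBLE []

the writer's type comes first in each Device pair
checking backward for Device: reader v2 against writer v1:
  Meta -> Meta, writer optional: geo aligns to geo
  int64 -> int64, writer optional: version aligns to version
  string -> string, writer required: phone aligns to phone
  float64 -> float64, writer required: latitude aligns to latitude
  int32 -> int64, writer required: zip aligns to zip
  float64 -> float64, writer required: geo.weight aligns to geo.weight
  int64 -> int64, writer optional: geo.retries aligns to geo.retries
  int64 -> int64, writer required: geo.duration aligns to geo.duration
  int64 -> int64, writer required: geo.quantity aligns to geo.quantity
  nothing fires on Device: backward is COMPATIBLE
remaining Device differences; none change what is asked:
  field quantity in record Meta: required changed to optional -> matters only for Device's forward compatibility — outside the asked direction
  field zip in record Device: type int32 changed to int64 -> matters only for Device's forward compatibility — outside the asked direction


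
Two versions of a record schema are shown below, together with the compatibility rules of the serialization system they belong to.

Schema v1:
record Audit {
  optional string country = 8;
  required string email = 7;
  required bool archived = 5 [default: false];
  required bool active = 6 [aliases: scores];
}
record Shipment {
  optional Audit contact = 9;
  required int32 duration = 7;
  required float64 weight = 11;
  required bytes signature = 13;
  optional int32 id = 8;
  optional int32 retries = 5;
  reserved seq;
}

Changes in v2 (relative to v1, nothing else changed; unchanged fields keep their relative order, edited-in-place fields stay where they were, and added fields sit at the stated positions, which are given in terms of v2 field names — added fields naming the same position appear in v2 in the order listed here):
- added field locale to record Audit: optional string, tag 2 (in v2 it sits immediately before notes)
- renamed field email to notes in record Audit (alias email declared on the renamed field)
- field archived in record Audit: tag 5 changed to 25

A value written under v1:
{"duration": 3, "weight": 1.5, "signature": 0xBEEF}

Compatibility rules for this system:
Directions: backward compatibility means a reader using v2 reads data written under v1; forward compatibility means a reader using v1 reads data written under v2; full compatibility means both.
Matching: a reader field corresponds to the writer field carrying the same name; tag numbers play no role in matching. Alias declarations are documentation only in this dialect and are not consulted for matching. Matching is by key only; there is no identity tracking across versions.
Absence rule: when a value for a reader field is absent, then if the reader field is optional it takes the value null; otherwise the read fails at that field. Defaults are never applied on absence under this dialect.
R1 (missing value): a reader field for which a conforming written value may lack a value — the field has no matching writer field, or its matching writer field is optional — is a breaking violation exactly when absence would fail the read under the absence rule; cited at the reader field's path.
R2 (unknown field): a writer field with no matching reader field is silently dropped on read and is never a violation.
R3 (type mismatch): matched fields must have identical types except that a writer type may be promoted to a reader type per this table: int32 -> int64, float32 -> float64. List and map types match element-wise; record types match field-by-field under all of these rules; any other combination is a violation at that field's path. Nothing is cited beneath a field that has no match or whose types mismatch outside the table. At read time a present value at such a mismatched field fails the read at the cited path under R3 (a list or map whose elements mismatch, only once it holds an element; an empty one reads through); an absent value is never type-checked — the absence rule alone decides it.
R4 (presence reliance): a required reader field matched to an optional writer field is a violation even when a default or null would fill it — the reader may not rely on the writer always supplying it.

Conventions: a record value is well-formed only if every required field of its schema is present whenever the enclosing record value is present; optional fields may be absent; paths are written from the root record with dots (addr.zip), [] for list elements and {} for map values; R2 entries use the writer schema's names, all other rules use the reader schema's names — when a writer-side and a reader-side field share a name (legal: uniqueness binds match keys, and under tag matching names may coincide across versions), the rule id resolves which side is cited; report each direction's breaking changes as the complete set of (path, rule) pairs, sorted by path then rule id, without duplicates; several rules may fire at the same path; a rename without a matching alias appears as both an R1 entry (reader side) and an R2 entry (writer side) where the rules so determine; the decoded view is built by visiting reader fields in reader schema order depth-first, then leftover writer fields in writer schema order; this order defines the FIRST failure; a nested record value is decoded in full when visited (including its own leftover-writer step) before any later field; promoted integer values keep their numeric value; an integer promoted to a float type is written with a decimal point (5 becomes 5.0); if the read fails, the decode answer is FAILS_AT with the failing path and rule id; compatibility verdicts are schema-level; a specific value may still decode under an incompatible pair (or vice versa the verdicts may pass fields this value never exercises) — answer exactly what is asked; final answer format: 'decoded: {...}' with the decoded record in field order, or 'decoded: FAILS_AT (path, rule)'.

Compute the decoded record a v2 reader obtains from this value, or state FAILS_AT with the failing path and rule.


decoded: {"contact": null, "duration": 3, "weight": 1.5, "signature": 0xBEEF, "id": null, "retries": null}

each type pair in Shipment: writer, then reader
decode walk for Shipment under reader schema v2:
  contact := null (not supplied -> null)
  duration := 3
  weight := 1.5
  signature := 0xBEEF
  id := null (not supplied -> null)
  retries := null (not supplied -> null)
  => decoded: {"contact": null, "duration": 3, "weight": 1.5, "signature": 0xBEEF, "id": null, "retries": null}
checking off the Shipment differences that do not matter here:
  added field locale to record Audit: optional string, tag 2 (in v2 it sits immediately before notes) -> inert under this dialect — no rule fires on Shipment and the result does not move
  renamed field email to notes in record Audit (alias email declared on the renamed field) -> a verdict-level change on Shipment — the shown value reads the same
  field archived in record Audit: tag 5 changed to 25 -> inert under this dialect — no rule fires on Shipment and the result does not move
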